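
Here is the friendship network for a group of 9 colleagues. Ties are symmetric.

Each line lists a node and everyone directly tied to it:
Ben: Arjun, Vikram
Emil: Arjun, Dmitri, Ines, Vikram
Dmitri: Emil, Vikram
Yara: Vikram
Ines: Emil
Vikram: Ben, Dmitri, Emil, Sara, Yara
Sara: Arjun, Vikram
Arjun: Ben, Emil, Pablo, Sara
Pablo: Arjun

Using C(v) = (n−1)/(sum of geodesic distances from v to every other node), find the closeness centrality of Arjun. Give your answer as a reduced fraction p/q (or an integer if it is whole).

Distances from Arjun: Ben:1, Dmitri:2, Emil:1, Ines:2, Pablo:1, Sara:1, Vikram:2, Yara:3. Sum = 13.
n = 9, so closeness = 8/13.

8/13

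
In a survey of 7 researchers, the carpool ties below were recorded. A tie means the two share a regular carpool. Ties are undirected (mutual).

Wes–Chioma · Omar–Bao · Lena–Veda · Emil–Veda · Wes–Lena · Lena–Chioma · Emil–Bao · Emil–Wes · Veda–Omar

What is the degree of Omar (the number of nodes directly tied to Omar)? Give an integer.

2

Omar is directly tied to Bao and Veda. That is 2 neighbors, so the degree of Omar is 2.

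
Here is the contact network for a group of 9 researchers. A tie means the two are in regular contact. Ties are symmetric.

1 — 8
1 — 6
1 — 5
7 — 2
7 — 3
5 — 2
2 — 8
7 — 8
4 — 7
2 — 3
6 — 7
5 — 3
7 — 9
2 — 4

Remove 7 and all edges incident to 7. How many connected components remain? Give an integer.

Without 7, the remaining ties split the others into: {1, 2, 3, 4, 5, 6, 8}; {9}.
That's 2 separate components.

2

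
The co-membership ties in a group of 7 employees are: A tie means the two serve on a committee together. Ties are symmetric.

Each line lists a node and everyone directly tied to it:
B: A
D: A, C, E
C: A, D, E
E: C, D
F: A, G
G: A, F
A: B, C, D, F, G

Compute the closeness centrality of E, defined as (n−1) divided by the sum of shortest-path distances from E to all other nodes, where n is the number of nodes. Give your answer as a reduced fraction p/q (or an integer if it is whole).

Distances from E: A:2, B:3, C:1, D:1, F:3, G:3. Sum = 13.
n = 7, so closeness = 6/13.

6/13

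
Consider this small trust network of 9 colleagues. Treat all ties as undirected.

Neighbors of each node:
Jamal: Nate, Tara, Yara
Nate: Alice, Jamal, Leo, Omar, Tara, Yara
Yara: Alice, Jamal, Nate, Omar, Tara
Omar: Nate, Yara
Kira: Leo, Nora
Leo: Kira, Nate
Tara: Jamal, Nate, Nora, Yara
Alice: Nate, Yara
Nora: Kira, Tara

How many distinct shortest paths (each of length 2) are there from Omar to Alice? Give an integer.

2

The shortest distance is 2. The length-2 paths are: Omar–Yara–Alice; Omar–Nate–Alice.
That gives 2 distinct shortest paths.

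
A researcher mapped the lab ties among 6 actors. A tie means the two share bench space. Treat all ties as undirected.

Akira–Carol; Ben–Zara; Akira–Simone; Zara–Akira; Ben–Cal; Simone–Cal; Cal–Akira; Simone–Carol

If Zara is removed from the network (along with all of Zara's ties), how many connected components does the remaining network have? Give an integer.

Zara's neighbors (Akira and Ben) remain reachable from one another through other ties, so the rest of the network stays in one piece.

1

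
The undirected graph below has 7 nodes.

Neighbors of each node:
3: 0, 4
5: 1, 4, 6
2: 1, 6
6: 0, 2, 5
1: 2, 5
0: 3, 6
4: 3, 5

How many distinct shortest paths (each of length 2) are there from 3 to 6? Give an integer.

The shortest distance is 2, and the only length-2 path is 3–0–6. So there is exactly 1 shortest path.

1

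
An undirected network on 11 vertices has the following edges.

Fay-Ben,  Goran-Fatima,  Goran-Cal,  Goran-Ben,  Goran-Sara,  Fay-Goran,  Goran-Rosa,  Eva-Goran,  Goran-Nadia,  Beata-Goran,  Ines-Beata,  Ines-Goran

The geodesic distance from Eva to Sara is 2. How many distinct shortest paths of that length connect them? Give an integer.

1

The shortest distance is 2, and the only length-2 path is Eva–Goran–Sara. So there is exactly 1 shortest path.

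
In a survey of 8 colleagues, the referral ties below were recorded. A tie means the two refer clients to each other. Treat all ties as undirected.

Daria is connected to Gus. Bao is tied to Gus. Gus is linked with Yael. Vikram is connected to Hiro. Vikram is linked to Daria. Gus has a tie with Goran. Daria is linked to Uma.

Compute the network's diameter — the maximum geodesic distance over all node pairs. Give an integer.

4

Eccentricity of each node (its greatest distance to any other): Bao:4, Daria:2, Goran:4, Gus:3, Hiro:4, Uma:3, Vikram:3, Yael:4.
The maximum eccentricity is 4, realized for instance by the pair Yael–Hiro via Yael – Gus – Daria – Vikram – Hiro. So the diameter is 4.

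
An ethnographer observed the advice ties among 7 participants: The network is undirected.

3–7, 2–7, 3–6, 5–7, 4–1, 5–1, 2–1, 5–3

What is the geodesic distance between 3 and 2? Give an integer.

One shortest route is 3 – 7 – 2, which uses 2 edges, and 3 and 2 are not directly tied, so nothing shorter exists. So d(3,2) = 2.

2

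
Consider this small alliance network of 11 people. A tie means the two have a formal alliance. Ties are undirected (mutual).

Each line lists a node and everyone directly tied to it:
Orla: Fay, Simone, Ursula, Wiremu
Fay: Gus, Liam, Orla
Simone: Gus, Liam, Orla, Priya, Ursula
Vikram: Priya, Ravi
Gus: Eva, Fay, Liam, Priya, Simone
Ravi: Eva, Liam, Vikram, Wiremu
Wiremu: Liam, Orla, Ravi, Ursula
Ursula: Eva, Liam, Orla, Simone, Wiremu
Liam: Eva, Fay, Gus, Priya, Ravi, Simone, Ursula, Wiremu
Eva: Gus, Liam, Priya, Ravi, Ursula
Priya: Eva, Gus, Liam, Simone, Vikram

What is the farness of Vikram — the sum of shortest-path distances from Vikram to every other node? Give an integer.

21

Distances from Vikram: Eva:2, Fay:3, Gus:2, Liam:2, Orla:3, Priya:1, Ravi:1, Simone:2, Ursula:3, Wiremu:2.
Sum = 2 + 3 + 2 + 2 + 3 + 1 + 1 + 2 + 3 + 2 = 21.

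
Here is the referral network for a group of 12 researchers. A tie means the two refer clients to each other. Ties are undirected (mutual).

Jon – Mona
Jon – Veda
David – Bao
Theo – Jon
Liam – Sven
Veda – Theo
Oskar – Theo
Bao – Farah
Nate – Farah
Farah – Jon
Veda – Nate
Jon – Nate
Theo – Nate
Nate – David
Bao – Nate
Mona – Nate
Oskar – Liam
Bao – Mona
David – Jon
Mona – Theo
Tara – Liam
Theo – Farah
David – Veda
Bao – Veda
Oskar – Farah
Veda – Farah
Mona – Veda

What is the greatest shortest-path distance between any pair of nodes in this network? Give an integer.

5

Eccentricity of each node (its greatest distance to any other): Bao:4, David:5, Farah:3, Jon:4, Liam:4, Mona:4, Nate:4, Oskar:3, Sven:5, Tara:5, Theo:3, Veda:4.
The maximum eccentricity is 5, realized for instance by the pair Sven–David via Sven – Liam – Oskar – Farah – Bao – David. So the diameter is 5.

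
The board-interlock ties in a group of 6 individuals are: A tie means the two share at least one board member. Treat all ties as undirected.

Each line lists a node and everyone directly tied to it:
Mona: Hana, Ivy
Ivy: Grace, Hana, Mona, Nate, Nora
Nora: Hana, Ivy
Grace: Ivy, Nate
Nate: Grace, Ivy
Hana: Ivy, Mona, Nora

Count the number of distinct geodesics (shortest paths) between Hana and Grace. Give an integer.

The shortest distance is 2, and the only length-2 path is Hana–Ivy–Grace. So there is exactly 1 shortest path.

1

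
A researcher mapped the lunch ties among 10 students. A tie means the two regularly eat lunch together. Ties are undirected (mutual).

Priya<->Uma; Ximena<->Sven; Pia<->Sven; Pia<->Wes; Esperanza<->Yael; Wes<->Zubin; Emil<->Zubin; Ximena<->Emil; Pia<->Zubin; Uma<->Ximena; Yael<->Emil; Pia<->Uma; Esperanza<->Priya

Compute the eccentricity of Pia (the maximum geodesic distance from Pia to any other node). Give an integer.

3

Distances from Pia: Emil:2, Esperanza:3, Priya:2, Sven:1, Uma:1, Wes:1, Ximena:2, Yael:3, Zubin:1.
The largest is 3 (to Yael and Esperanza), so the eccentricity of Pia is 3.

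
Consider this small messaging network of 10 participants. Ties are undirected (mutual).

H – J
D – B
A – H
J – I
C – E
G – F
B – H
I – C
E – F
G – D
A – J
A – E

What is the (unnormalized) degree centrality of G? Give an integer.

G is directly tied to D and F. That is 2 neighbors, so the degree of G is 2.

2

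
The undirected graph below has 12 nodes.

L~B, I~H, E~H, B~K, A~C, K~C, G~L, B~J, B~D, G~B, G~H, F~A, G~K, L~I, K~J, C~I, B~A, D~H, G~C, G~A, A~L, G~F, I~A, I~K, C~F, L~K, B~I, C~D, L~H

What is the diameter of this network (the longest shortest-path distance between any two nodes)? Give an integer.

Eccentricity of each node (its greatest distance to any other): A:3, B:3, C:3, D:2, E:4, F:3, G:2, H:3, I:2, J:4, K:3, L:2.
The maximum eccentricity is 4, realized for instance by the pair E–J via E – H – L – K – J. So the diameter is 4.

4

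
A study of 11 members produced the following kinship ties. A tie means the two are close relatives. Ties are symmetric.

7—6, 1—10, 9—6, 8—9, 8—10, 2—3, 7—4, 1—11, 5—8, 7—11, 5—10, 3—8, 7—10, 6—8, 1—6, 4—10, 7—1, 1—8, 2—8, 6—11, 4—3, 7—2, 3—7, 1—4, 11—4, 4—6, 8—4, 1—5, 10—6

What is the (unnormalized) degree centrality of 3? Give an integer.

3 is directly tied to 2, 4, 7, and 8. That is 4 neighbors, so the degree of 3 is 4.

4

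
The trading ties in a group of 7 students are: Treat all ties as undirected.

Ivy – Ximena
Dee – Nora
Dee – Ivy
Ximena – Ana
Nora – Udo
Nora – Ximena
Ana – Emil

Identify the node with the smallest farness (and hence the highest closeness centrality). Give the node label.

Ximena

Farness (sum of distances to all others) for each node — Ana:12, Dee:13, Emil:17, Ivy:12, Nora:10, Udo:15, Ximena:9.
The smallest farness is 9, for Ximena, so Ximena has the highest closeness.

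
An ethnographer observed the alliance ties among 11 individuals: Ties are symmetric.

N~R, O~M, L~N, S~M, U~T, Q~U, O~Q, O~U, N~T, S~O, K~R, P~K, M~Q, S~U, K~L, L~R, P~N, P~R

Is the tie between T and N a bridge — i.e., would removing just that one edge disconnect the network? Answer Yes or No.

Yes

Without the T–N edge there is no alternate route between T and N, so the network disconnects. It is a bridge.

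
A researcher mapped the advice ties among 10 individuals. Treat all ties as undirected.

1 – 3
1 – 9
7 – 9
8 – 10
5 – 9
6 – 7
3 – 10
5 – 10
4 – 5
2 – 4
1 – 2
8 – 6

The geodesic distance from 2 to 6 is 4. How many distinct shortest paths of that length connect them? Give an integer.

The shortest distance is 4, and the only length-4 path is 2–1–9–7–6. So there is exactly 1 shortest path.

1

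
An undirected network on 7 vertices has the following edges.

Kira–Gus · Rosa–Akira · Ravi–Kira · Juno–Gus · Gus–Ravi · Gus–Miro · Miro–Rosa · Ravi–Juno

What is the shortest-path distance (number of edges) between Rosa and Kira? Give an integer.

One shortest route is Rosa – Miro – Gus – Kira, which uses 3 edges, and at distance 2 from Rosa we only reach {Gus}, which does not include Kira. So d(Rosa,Kira) = 3.

3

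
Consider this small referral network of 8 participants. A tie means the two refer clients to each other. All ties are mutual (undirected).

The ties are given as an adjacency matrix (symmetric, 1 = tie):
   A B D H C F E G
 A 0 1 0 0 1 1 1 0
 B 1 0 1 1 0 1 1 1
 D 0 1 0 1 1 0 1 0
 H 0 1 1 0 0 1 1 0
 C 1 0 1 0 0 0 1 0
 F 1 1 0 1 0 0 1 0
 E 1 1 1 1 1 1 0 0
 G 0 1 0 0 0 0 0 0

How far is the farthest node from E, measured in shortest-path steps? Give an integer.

Distances from E: A:1, B:1, C:1, D:1, F:1, G:2, H:1.
The largest is 2 (to G), so the eccentricity of E is 2.

2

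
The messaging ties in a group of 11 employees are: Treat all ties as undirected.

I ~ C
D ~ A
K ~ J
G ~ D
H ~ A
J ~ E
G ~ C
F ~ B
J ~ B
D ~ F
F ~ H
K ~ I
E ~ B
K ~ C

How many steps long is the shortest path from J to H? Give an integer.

3

One shortest route is J – B – F – H, which uses 3 edges, and at distance 2 from J we only reach {C, F, I}, which does not include H. So d(J,H) = 3.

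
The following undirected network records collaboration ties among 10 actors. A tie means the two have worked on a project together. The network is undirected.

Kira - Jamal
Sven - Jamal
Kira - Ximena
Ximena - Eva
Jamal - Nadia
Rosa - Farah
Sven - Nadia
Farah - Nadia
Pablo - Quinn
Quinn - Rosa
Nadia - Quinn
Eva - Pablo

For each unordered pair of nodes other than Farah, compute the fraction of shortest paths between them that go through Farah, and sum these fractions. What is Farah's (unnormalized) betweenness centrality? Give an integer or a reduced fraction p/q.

Pairs whose geodesics pass through Farah — Kira–Rosa: 1/2; Jamal–Rosa: 1/2; Sven–Rosa: 1/2; Nadia–Rosa: 1/2.
All other pairs contribute 0.
Summing the contributions gives betweenness(Farah) = 2.

2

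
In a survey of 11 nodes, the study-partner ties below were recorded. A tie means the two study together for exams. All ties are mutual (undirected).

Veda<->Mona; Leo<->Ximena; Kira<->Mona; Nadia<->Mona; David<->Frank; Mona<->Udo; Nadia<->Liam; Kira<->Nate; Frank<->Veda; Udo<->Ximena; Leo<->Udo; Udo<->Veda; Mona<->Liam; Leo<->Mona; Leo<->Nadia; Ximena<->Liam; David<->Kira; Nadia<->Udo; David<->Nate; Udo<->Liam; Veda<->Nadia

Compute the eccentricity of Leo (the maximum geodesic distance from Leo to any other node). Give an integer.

3

Distances from Leo: David:3, Frank:3, Kira:2, Liam:2, Mona:1, Nadia:1, Nate:3, Udo:1, Veda:2, Ximena:1.
The largest is 3 (to Frank, Nate, and David), so the eccentricity of Leo is 3.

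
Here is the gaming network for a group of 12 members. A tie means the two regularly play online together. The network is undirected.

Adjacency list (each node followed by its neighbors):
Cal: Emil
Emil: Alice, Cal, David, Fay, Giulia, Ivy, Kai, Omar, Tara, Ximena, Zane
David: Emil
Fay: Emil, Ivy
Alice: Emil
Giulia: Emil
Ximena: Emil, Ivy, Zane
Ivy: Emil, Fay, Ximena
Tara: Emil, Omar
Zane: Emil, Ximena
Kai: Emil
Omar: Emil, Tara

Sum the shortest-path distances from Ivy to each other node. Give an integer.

19

Distances from Ivy: Alice:2, Cal:2, David:2, Emil:1, Fay:1, Giulia:2, Kai:2, Omar:2, Tara:2, Ximena:1, Zane:2.
Sum = 2 + 2 + 2 + 1 + 1 + 2 + 2 + 2 + 2 + 1 + 2 = 19.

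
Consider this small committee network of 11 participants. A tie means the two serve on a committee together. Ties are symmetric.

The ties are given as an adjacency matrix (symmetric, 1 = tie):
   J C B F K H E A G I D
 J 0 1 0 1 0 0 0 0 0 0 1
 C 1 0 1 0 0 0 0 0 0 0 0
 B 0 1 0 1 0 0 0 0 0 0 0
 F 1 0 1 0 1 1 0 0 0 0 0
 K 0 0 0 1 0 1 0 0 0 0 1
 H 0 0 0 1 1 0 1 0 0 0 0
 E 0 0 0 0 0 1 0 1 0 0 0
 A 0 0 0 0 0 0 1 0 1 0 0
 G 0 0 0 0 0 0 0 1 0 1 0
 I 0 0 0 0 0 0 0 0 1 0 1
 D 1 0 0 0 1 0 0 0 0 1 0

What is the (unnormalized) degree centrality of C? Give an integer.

C is directly tied to B and J. That is 2 neighbors, so the degree of C is 2.

2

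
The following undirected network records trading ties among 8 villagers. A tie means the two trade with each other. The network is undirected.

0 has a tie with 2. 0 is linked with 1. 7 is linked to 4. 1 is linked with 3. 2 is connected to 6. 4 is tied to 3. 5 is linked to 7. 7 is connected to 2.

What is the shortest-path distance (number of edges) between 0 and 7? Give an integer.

One shortest route is 0 – 2 – 7, which uses 2 edges, and 0 and 7 are not directly tied, so nothing shorter exists. So d(0,7) = 2.

2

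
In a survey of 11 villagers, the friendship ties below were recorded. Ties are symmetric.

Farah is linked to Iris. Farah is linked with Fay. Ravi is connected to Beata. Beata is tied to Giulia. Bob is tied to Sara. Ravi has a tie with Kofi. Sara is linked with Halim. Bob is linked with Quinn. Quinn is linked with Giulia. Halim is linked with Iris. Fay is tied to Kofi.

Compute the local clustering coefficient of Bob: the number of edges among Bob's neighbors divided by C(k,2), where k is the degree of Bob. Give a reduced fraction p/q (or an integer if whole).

0

Bob's neighbors: Quinn and Sara (k = 2).
Possible neighbor pairs: C(2,2) = 1. Edges among them: none → e = 0.
Clustering(Bob) = 0/1.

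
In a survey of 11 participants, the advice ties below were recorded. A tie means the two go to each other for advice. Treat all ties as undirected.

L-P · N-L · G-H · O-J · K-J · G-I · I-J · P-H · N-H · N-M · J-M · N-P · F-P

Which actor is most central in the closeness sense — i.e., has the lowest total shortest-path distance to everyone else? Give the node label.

N

Farness (sum of distances to all others) for each node — F:31, G:23, H:22, I:24, J:21, K:30, L:26, M:20, N:19, O:30, P:22.
The smallest farness is 19, for N, so N has the highest closeness.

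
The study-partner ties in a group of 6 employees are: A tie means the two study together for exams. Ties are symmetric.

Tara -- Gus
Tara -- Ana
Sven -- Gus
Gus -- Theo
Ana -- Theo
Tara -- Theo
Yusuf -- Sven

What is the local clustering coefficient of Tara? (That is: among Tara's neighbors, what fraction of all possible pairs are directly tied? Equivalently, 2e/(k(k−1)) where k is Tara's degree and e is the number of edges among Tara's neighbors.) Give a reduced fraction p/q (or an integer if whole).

2/3

Tara's neighbors: Ana, Gus, and Theo (k = 3).
Possible neighbor pairs: C(3,2) = 3. Edges among them: Ana–Theo, Gus–Theo → e = 2.
Clustering(Tara) = 2/3.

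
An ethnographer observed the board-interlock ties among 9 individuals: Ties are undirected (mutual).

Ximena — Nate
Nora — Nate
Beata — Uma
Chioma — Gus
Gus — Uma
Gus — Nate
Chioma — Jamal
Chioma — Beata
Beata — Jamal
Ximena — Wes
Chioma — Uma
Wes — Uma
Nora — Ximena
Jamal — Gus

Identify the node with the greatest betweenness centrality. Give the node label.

Unnormalized betweenness of each node: Beata:2/3, Chioma:19/12, Gus:113/12, Jamal:11/12, Nate:27/4, Nora:0, Uma:20/3, Wes:13/4, Ximena:11/4.
Gus has the largest value, 113/12, making it the main broker — the node through which the most shortest paths run.

Gus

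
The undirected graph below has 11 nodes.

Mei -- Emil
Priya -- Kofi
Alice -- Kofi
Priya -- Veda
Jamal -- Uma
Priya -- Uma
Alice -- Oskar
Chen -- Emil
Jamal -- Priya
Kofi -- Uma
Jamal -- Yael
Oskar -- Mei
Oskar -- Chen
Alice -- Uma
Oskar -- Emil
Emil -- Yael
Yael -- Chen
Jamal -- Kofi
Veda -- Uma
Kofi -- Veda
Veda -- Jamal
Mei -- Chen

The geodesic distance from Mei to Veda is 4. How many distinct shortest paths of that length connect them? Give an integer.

The shortest distance is 4. The length-4 paths are: Mei–Oskar–Alice–Kofi–Veda; Mei–Emil–Yael–Jamal–Veda; Mei–Chen–Yael–Jamal–Veda; Mei–Oskar–Alice–Uma–Veda.
That gives 4 distinct shortest paths.

4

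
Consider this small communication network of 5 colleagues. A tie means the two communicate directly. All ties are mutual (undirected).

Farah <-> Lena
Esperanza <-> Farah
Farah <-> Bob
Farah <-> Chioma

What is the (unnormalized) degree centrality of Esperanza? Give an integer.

Esperanza is directly tied to Farah. That is 1 neighbor, so the degree of Esperanza is 1.

1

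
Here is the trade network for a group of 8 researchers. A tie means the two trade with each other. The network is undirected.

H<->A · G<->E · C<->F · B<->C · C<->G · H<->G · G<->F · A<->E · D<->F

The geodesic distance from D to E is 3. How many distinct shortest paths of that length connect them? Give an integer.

1

The shortest distance is 3, and the only length-3 path is D–F–G–E. So there is exactly 1 shortest path.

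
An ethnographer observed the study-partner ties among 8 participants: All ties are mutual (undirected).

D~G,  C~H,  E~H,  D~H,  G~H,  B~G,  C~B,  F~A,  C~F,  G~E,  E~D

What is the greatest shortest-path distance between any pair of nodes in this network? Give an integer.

4

Eccentricity of each node (its greatest distance to any other): A:4, B:3, C:2, D:4, E:4, F:3, G:4, H:3.
The maximum eccentricity is 4, realized for instance by the pair D–A via D – H – C – F – A. So the diameter is 4.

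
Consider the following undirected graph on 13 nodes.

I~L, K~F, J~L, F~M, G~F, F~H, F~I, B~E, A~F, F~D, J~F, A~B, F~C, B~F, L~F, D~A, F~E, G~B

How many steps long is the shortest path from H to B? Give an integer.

One shortest route is H – F – B, which uses 2 edges, and H and B are not directly tied, so nothing shorter exists. So d(H,B) = 2.

2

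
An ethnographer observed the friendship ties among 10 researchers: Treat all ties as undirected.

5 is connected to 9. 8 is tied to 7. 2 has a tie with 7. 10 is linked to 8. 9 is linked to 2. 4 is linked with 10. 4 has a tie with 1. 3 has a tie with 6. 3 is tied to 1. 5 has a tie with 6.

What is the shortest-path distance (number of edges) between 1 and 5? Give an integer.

3

One shortest route is 1 – 3 – 6 – 5, which uses 3 edges, and at distance 2 from 1 we only reach {6, 10}, which does not include 5. So d(1,5) = 3.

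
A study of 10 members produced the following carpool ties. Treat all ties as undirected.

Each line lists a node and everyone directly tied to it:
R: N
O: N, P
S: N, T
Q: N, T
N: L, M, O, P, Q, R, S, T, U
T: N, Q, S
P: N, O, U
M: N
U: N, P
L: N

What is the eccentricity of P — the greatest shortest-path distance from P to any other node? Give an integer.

Distances from P: L:2, M:2, N:1, O:1, Q:2, R:2, S:2, T:2, U:1.
The largest is 2 (to S, M, T, R, Q, and L), so the eccentricity of P is 2.

2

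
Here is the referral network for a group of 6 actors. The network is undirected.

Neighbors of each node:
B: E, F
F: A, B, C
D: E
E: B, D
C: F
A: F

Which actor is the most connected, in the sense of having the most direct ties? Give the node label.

Degrees — A:1, B:2, C:1, D:1, E:2, F:3.
The maximum is 3, attained only by F.

F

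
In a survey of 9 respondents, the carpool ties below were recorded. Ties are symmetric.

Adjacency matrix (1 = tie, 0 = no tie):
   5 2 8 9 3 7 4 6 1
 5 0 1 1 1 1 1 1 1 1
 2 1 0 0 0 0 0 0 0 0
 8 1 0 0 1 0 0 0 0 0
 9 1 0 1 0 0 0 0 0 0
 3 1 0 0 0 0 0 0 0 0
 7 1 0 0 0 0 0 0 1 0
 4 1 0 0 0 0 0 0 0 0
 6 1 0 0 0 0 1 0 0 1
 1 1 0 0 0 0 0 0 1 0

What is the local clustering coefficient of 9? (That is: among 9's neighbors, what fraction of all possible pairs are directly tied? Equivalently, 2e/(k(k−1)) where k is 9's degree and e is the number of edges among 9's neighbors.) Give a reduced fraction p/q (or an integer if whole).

9's neighbors: 5 and 8 (k = 2).
Possible neighbor pairs: C(2,2) = 1. Edges among them: 5–8 → e = 1.
Clustering(9) = 1/1.

1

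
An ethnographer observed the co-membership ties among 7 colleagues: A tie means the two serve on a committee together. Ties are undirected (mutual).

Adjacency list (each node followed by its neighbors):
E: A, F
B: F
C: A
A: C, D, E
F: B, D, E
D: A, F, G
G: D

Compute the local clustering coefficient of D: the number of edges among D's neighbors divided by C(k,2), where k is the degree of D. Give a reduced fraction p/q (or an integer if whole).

0

D's neighbors: A, F, and G (k = 3).
Possible neighbor pairs: C(3,2) = 3. Edges among them: none → e = 0.
Clustering(D) = 0/3 = 0.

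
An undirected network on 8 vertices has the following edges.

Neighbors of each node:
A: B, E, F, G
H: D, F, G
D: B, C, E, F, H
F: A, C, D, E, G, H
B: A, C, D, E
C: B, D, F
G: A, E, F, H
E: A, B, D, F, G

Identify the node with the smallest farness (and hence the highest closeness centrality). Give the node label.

Farness (sum of distances to all others) for each node — A:10, B:10, C:11, D:9, E:9, F:8, G:10, H:11.
The smallest farness is 8, for F, so F has the highest closeness.

F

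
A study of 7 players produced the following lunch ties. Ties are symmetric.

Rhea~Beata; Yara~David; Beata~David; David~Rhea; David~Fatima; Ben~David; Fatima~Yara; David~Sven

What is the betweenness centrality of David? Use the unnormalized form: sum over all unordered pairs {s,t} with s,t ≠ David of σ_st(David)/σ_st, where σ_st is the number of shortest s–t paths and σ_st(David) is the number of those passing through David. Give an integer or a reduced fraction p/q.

Pairs whose geodesics pass through David — Sven–Fatima: 1; Sven–Rhea: 1; Sven–Yara: 1; Sven–Beata: 1; Sven–Ben: 1; Fatima–Rhea: 1; Fatima–Beata: 1; Fatima–Ben: 1; Rhea–Yara: 1; Rhea–Ben: 1; Yara–Beata: 1; Yara–Ben: 1; Beata–Ben: 1.
All other pairs contribute 0.
Summing the contributions gives betweenness(David) = 13.

13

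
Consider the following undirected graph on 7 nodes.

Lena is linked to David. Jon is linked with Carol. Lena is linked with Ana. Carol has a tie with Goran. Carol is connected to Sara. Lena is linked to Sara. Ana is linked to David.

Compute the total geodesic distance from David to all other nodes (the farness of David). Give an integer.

Distances from David: Ana:1, Carol:3, Goran:4, Jon:4, Lena:1, Sara:2.
Sum = 1 + 3 + 4 + 4 + 1 + 2 = 15.

15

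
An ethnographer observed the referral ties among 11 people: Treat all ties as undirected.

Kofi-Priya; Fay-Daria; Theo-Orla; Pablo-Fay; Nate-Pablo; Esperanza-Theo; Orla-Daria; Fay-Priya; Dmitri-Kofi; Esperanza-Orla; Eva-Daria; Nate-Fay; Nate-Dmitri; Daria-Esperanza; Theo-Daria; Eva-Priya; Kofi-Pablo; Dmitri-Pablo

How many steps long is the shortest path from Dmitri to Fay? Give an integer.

One shortest route is Dmitri – Nate – Fay, which uses 2 edges, and Dmitri and Fay are not directly tied, so nothing shorter exists. So d(Dmitri,Fay) = 2.

2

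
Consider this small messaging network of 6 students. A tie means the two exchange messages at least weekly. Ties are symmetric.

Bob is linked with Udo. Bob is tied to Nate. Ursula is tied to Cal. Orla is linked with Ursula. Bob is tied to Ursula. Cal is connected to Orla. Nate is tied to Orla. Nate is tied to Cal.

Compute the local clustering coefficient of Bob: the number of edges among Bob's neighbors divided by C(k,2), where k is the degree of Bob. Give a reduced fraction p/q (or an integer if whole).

Bob's neighbors: Nate, Udo, and Ursula (k = 3).
Possible neighbor pairs: C(3,2) = 3. Edges among them: none → e = 0.
Clustering(Bob) = 0/3 = 0.

0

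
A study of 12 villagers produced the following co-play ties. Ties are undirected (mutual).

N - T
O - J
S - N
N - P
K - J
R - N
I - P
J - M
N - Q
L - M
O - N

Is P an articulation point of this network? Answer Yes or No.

Yes

Removing P leaves {J, K, L, M, N, O, Q, R, S, and T} with no path to {I}, so the network splits into 2 components. P is a cut vertex.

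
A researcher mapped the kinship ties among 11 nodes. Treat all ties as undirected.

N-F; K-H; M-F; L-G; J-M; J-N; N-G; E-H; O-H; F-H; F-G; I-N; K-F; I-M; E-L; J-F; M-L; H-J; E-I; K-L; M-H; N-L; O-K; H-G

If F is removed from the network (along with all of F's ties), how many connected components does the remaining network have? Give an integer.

F's neighbors (G, H, J, K, M, and N) remain reachable from one another through other ties, so the rest of the network stays in one piece.

1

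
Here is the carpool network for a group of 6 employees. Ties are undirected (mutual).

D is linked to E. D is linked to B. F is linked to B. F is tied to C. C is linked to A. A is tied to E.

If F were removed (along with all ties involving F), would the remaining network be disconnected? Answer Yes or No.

Even without F, every remaining node can still reach every other (the residual graph is connected), so F is not a cut vertex.

No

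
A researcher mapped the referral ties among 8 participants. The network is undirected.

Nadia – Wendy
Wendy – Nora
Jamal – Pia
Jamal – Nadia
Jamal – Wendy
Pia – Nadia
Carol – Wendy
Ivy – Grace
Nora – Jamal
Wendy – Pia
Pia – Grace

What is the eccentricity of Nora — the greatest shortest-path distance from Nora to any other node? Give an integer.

Distances from Nora: Carol:2, Grace:3, Ivy:4, Jamal:1, Nadia:2, Pia:2, Wendy:1.
The largest is 4 (to Ivy), so the eccentricity of Nora is 4.

4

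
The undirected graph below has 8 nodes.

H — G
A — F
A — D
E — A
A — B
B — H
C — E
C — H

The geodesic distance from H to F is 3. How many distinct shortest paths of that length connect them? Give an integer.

1

The shortest distance is 3, and the only length-3 path is H–B–A–F. So there is exactly 1 shortest path.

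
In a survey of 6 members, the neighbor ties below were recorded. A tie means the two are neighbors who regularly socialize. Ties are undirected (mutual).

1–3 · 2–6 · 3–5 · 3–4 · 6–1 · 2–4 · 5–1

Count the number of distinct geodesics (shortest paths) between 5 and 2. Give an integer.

The shortest distance is 3. The length-3 paths are: 5–3–4–2; 5–1–6–2.
That gives 2 distinct shortest paths.

2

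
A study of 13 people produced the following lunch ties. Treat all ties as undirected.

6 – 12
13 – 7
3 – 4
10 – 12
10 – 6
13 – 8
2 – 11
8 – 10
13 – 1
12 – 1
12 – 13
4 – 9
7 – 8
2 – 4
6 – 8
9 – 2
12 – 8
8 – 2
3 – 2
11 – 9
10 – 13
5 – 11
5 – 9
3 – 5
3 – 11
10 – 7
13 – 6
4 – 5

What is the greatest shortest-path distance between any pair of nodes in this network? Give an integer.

Eccentricity of each node (its greatest distance to any other): 1:5, 2:3, 3:4, 4:4, 5:5, 6:4, 7:4, 8:3, 9:4, 10:4, 11:4, 12:4, 13:4.
The maximum eccentricity is 5, realized for instance by the pair 5–1 via 5 – 4 – 2 – 8 – 12 – 1. So the diameter is 5.

5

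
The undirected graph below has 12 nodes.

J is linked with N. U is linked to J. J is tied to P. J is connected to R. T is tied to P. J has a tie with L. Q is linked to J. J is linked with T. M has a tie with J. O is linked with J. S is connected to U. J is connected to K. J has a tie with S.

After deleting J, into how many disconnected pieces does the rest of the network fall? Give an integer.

9

Without J, the remaining ties split the others into: {Q}; {S, U}; {L}; {O}; {K}; {M}; {P, T}; {N}; {R}.
That's 9 separate components.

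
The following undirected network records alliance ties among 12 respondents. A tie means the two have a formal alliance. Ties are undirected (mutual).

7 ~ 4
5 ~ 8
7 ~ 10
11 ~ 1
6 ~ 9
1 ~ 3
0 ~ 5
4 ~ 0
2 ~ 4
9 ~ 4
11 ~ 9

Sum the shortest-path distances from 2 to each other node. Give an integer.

32

Distances from 2: 0:2, 1:4, 3:5, 4:1, 5:3, 6:3, 7:2, 8:4, 9:2, 10:3, 11:3.
Sum = 2 + 4 + 5 + 1 + 3 + 3 + 2 + 4 + 2 + 3 + 3 = 32.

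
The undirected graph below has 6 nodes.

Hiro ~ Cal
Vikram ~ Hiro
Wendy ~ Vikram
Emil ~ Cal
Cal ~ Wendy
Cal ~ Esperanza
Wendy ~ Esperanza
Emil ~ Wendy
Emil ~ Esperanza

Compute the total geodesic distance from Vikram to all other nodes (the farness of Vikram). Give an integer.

Distances from Vikram: Cal:2, Emil:2, Esperanza:2, Hiro:1, Wendy:1.
Sum = 2 + 2 + 2 + 1 + 1 = 8.

8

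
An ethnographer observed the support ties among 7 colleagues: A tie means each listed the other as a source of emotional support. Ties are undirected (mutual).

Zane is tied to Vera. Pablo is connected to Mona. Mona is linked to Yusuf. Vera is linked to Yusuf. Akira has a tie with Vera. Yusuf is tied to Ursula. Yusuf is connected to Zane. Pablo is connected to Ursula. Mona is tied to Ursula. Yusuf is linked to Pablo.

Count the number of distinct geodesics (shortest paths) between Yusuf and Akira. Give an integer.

1

The shortest distance is 2, and the only length-2 path is Yusuf–Vera–Akira. So there is exactly 1 shortest path.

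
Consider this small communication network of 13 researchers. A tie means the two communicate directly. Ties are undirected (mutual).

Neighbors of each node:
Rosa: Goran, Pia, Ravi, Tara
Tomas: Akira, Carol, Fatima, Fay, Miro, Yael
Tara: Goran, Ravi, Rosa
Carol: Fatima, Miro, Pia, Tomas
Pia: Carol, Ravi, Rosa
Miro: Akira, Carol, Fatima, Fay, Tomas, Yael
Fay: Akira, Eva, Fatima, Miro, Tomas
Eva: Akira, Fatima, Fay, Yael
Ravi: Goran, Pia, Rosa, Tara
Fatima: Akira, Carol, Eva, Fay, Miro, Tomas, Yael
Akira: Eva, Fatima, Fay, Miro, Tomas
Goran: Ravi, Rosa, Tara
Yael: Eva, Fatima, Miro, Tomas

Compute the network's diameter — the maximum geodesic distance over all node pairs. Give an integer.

Eccentricity of each node (its greatest distance to any other): Akira:5, Carol:3, Eva:5, Fatima:4, Fay:5, Goran:5, Miro:4, Pia:3, Ravi:4, Rosa:4, Tara:5, Tomas:4, Yael:5.
The maximum eccentricity is 5, realized for instance by the pair Goran–Fay via Goran – Ravi – Pia – Carol – Miro – Fay. So the diameter is 5.

5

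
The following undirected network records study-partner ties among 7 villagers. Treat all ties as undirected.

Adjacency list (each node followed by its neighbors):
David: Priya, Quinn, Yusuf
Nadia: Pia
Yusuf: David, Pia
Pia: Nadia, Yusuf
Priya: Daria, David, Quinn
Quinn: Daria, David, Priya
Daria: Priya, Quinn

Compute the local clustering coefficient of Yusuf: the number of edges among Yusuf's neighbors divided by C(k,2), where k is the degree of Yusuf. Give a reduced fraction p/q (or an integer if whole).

0

Yusuf's neighbors: David and Pia (k = 2).
Possible neighbor pairs: C(2,2) = 1. Edges among them: none → e = 0.
Clustering(Yusuf) = 0/1.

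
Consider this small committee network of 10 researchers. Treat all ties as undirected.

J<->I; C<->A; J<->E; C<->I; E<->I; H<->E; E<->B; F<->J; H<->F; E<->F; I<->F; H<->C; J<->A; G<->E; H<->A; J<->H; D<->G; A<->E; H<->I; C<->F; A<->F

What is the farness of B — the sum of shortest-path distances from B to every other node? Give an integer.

19

Distances from B: A:2, C:3, D:3, E:1, F:2, G:2, H:2, I:2, J:2.
Sum = 2 + 3 + 3 + 1 + 2 + 2 + 2 + 2 + 2 = 19.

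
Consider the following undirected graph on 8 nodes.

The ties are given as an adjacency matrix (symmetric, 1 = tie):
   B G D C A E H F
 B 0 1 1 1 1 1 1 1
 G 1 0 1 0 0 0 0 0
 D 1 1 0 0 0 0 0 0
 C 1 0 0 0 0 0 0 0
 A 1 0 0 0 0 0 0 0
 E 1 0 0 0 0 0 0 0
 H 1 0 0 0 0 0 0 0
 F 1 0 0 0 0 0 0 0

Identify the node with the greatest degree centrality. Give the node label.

B

Degrees — A:1, B:7, C:1, D:2, E:1, F:1, G:2, H:1.
The maximum is 7, attained only by B.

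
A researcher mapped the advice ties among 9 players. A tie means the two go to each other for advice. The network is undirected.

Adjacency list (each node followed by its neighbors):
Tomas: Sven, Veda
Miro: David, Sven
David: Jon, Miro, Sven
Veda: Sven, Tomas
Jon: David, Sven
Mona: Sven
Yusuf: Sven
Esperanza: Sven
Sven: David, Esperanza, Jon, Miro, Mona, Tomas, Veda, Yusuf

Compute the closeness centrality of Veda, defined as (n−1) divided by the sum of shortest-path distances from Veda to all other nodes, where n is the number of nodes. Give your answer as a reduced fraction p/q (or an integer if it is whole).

Distances from Veda: David:2, Esperanza:2, Jon:2, Miro:2, Mona:2, Sven:1, Tomas:1, Yusuf:2. Sum = 14.
n = 9, so closeness = 8/14 = 4/7.

4/7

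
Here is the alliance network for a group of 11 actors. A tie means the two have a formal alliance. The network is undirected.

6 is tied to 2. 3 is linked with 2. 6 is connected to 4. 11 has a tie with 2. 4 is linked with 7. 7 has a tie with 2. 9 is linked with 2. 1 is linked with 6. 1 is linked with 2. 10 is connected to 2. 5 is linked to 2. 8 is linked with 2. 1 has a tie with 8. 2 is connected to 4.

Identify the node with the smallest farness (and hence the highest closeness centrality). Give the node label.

2

Farness (sum of distances to all others) for each node — 1:17, 2:10, 3:19, 4:17, 5:19, 6:17, 7:18, 8:18, 9:19, 10:19, 11:19.
The smallest farness is 10, for 2, so 2 has the highest closeness.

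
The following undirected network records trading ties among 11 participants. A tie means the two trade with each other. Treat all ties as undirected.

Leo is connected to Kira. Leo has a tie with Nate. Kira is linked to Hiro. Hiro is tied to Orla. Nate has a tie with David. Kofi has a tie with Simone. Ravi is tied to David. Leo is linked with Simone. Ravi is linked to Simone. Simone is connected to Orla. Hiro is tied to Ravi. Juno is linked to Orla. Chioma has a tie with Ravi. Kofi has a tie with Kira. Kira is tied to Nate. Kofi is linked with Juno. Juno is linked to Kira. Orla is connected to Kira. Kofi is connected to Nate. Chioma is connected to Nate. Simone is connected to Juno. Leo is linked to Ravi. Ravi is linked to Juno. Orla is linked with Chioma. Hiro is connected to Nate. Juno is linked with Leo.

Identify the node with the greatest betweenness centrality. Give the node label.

Nate

Unnormalized betweenness of each node: Chioma:47/42, David:1/4, Hiro:61/42, Juno:67/28, Kira:81/28, Kofi:13/12, Leo:5/3, Nate:617/84, Orla:35/12, Ravi:99/14, Simone:38/21.
Nate has the largest value, 617/84, making it the main broker — the node through which the most shortest paths run.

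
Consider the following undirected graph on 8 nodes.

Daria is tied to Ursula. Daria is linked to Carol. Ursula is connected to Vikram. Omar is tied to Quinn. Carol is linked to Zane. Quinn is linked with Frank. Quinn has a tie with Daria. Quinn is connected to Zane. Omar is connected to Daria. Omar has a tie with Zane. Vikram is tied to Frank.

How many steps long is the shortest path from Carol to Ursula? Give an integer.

2

One shortest route is Carol – Daria – Ursula, which uses 2 edges, and Carol and Ursula are not directly tied, so nothing shorter exists. So d(Carol,Ursula) = 2.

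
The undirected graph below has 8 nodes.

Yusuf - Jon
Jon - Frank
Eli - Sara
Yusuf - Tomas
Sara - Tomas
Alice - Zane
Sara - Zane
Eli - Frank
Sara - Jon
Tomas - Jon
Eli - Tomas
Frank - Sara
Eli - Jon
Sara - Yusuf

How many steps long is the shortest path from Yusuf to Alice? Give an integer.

One shortest route is Yusuf – Sara – Zane – Alice, which uses 3 edges, and at distance 2 from Yusuf we only reach {Eli, Frank, Zane}, which does not include Alice. So d(Yusuf,Alice) = 3.

3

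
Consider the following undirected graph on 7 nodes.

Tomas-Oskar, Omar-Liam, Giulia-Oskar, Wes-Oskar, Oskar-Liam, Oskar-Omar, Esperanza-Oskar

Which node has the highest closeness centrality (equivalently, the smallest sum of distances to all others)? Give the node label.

Farness (sum of distances to all others) for each node — Esperanza:11, Giulia:11, Liam:10, Omar:10, Oskar:6, Tomas:11, Wes:11.
The smallest farness is 6, for Oskar, so Oskar has the highest closeness.

Oskar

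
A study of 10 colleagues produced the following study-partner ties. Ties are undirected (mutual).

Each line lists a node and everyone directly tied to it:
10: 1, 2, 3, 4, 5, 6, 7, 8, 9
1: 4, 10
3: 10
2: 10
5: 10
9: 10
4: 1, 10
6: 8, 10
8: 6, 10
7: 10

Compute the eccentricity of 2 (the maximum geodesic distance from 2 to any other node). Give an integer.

2

Distances from 2: 1:2, 3:2, 4:2, 5:2, 6:2, 7:2, 8:2, 9:2, 10:1.
The largest is 2 (to 4, 8, 1, 3, 5, 9, 6, and 7), so the eccentricity of 2 is 2.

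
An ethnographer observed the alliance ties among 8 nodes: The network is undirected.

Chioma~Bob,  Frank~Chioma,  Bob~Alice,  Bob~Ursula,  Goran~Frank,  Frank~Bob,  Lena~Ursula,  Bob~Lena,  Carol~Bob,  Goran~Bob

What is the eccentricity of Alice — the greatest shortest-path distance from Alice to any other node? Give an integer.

2

Distances from Alice: Bob:1, Carol:2, Chioma:2, Frank:2, Goran:2, Lena:2, Ursula:2.
The largest is 2 (to Lena, Chioma, Frank, Carol, Goran, and Ursula), so the eccentricity of Alice is 2.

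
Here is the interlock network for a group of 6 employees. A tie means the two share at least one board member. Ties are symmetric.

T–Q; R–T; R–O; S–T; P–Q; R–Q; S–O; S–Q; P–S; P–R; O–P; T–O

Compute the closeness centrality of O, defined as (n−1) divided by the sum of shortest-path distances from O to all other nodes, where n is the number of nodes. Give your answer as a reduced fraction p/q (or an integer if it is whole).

5/6

Distances from O: P:1, Q:2, R:1, S:1, T:1. Sum = 6.
n = 6, so closeness = 5/6.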